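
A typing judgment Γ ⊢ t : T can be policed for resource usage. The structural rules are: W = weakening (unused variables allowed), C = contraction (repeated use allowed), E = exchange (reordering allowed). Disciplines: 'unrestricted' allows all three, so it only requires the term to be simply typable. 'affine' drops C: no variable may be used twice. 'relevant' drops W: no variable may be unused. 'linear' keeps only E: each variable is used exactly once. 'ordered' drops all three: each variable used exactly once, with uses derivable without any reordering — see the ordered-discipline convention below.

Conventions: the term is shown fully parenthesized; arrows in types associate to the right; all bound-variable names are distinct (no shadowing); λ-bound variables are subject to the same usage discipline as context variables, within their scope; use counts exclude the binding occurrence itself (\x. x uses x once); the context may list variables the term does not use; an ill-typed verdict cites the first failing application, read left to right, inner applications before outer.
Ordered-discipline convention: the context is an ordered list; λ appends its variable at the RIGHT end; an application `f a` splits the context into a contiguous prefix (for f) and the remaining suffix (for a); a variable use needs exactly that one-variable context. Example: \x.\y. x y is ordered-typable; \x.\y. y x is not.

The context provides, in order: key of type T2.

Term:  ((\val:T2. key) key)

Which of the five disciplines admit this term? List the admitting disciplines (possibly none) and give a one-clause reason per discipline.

admitting disciplines: unrestricted
counts: key ×2, val [bound] ×0
left-to-right use order: key, key
typing: well-typed at T2
ordered: ✗, needs contraction — key ×2; val left unused
linear: ✗, needs contraction — key ×2; val left unused
affine: ✗, needs contraction — key ×2
relevant: ✗, val left unused
unrestricted: ✓, typability at T2 is all that's needed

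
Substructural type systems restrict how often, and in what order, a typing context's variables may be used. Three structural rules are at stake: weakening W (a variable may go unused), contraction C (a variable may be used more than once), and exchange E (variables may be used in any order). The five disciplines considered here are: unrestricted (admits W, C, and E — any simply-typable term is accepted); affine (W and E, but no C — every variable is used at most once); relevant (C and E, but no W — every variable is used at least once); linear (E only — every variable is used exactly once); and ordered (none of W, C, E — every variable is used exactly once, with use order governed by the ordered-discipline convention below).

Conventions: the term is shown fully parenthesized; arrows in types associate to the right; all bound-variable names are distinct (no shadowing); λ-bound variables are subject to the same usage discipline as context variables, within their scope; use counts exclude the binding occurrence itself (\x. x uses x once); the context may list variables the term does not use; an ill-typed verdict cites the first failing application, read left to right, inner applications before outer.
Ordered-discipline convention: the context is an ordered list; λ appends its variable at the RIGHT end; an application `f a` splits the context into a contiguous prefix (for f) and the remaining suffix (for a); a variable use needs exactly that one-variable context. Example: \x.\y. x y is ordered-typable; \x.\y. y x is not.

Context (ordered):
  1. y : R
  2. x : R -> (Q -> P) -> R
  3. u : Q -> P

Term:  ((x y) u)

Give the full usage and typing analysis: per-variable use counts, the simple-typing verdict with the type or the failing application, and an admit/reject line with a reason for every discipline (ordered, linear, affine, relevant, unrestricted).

variable uses: y: 1, x: 1, u: 1
left-to-right use order: x, y, u
typing: the term checks, with type R
ordered: ✗ — use order x, y, u needs exchange
linear: ✓ — each of y, x, u used exactly once
affine: ✓ — none of y, x, u used more than once
relevant: ✓ — y, x, u: all used, weakening unneeded
unrestricted: ✓ — type-checks (R) and nothing is barred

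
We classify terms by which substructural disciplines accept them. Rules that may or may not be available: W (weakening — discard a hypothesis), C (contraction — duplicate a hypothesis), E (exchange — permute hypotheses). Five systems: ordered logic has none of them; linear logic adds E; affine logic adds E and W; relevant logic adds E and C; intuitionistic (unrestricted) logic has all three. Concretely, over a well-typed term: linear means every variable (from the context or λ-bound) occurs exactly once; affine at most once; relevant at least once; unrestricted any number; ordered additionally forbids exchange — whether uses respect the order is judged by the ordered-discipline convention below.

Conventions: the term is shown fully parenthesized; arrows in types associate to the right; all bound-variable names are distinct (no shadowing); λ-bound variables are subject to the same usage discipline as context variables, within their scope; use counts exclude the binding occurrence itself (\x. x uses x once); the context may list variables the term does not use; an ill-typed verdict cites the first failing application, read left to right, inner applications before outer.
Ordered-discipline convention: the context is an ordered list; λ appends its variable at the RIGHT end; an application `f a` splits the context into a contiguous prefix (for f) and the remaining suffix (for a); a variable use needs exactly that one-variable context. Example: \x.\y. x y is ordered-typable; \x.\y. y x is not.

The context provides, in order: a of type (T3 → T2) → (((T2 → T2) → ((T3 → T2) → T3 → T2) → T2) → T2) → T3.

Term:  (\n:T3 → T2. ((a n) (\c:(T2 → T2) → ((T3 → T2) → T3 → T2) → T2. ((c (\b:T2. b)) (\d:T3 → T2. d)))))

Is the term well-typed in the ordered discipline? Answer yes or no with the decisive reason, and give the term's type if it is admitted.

yes — single-use (a, n, c, b, d), ordered derivation ok; term : (T3 → T2) → T3
variable uses: a=1, n [bound]=1, c [bound]=1, b [bound]=1, d [bound]=1
uses in reading order: a, n, c, b, d
typing: ✓ — (T3 → T2) → T3
all disciplines: ordered ✓; linear ✓; affine ✓; relevant ✓; unrestricted ✓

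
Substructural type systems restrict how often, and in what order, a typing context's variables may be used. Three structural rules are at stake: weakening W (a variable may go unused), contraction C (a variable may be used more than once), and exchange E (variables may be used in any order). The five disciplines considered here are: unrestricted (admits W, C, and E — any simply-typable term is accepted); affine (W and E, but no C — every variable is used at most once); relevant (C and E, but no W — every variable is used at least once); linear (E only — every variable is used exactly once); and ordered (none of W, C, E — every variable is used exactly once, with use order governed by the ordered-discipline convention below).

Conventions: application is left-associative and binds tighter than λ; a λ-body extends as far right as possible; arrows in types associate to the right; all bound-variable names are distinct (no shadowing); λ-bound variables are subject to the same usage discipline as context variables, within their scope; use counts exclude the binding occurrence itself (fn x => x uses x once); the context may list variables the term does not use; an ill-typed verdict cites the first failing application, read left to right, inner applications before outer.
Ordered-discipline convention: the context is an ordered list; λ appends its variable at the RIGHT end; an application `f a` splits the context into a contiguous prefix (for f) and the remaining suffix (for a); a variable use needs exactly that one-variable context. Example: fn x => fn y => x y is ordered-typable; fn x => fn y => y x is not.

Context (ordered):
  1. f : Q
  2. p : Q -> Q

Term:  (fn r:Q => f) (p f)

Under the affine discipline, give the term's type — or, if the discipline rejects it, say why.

not well-typed under affine — uses contraction: f ×2
use counts: f ×2, p ×1, r [bound] ×0
use order (left to right): f, p, f
typing: well-typed at Q
across the five disciplines: ordered ✗ · linear ✗ · affine ✗ · relevant ✗ · unrestricted ✓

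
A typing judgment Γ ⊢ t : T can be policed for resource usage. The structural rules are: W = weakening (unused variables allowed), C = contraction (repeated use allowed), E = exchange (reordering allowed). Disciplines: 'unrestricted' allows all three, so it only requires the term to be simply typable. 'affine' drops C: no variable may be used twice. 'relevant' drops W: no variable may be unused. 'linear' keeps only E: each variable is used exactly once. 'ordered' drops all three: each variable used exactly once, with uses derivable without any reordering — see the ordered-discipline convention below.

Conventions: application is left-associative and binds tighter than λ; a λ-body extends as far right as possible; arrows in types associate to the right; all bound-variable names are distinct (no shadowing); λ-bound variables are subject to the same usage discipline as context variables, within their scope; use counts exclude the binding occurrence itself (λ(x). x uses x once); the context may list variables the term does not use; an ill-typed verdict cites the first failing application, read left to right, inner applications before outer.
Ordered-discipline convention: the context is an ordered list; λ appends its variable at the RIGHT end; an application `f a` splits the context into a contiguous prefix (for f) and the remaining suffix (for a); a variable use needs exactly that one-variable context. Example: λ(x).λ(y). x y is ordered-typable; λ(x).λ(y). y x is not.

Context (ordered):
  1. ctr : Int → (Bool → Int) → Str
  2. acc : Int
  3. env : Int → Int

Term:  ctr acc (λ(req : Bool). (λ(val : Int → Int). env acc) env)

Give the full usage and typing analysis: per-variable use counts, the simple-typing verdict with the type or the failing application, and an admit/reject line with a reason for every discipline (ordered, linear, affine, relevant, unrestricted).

variable uses: ctr: 1×; acc: 2×; env: 2×; req [bound]: 0×; val [bound]: 0×
use order (left to right): ctr, acc, env, acc, env
typing: well-typed — term : Str
ordered: ✗ — repeated use of acc ×2, env ×2; unused: req, val — weakening required
linear: ✗ — repeated use of acc ×2, env ×2; unused: req, val — weakening required
affine: ✗ — repeated use of acc ×2, env ×2
relevant: ✗ — unused: req, val — weakening required
unrestricted: ✓ — well-typed at Str; no restrictions here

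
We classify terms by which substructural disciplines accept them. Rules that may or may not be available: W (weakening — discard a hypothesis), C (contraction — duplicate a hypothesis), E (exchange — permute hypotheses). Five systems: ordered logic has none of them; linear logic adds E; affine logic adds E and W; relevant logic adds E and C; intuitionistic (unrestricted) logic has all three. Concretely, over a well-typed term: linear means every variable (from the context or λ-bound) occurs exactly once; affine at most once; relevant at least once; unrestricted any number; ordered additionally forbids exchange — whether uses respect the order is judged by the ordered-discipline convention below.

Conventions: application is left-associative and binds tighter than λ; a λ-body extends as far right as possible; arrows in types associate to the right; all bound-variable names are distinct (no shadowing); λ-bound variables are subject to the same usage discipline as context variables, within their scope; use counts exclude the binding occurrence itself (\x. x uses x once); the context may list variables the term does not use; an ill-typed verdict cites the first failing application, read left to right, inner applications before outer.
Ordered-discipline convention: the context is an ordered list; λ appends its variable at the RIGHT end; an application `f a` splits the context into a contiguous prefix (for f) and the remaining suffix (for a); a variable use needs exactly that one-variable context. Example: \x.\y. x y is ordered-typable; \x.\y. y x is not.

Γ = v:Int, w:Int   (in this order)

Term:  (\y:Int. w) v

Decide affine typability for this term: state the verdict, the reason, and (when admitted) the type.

yes — none of v, w, y used more than once; term : Int
variable uses: v: 1; w: 1; y (λ-bound): 0
left-to-right use order: w, v
typing: well-typed at Int
per-discipline verdicts: ordered ✗ | linear ✗ | affine ✓ | relevant ✗ | unrestricted ✓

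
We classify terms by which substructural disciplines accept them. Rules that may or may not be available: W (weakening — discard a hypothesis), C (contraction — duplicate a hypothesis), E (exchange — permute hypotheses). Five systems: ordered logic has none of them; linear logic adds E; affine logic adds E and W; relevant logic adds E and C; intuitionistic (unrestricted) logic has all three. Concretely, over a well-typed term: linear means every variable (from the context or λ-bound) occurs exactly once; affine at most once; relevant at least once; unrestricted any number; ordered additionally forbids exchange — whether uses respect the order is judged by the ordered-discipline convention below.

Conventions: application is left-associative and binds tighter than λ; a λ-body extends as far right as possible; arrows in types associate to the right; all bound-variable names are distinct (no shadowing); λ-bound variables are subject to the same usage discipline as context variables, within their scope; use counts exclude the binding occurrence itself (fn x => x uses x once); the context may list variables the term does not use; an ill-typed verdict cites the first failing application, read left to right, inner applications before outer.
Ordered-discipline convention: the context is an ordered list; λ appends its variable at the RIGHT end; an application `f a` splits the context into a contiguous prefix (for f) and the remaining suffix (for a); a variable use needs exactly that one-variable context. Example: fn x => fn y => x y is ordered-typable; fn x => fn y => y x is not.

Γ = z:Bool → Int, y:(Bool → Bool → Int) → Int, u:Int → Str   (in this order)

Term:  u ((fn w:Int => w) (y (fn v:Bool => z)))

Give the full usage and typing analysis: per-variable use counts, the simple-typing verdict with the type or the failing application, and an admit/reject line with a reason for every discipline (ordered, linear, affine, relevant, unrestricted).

use counts: z ×1; y ×1; u ×1; w [bound] ×1; v [bound] ×0
order of uses: u, w, y, z
typing: ✓ — Str
ordered: ✗, needs weakening: v unused
linear: ✗, needs weakening: v unused
affine: ✓, at most one use each (z, y, u, w, v)
relevant: ✗, needs weakening: v unused
unrestricted: ✓, well-typed at Str; no restrictions here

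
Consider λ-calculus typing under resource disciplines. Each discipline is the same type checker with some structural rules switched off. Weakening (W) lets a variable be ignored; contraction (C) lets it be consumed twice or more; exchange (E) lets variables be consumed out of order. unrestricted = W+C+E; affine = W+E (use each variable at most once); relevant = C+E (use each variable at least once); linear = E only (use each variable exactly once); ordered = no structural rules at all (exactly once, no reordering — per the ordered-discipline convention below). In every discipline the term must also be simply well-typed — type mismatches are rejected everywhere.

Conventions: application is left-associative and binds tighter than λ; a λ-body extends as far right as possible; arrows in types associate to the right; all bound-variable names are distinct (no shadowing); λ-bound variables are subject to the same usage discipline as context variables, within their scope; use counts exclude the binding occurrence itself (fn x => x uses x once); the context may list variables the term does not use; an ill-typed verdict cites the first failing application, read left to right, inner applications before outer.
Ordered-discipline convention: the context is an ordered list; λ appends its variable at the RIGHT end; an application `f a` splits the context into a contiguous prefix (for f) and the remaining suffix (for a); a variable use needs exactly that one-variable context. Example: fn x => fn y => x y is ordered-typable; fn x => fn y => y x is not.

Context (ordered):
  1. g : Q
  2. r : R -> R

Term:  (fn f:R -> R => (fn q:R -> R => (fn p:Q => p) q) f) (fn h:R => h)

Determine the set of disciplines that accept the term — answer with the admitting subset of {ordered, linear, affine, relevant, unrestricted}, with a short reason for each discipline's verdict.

admitted by: none
counts: g: 0, r: 0, f (bound): 1, q (bound): 1, p (bound): 1, h (bound): 1
order of uses: p, q, f, h
typing: ill-typed: argument of type R -> R where Q is required
ordered: ✗, fails simple typing
linear: ✗, a type mismatch blocks all five
affine: ✗, the type mismatch rejects it
relevant: ✗, not simply typable
unrestricted: ✗, fails simple typing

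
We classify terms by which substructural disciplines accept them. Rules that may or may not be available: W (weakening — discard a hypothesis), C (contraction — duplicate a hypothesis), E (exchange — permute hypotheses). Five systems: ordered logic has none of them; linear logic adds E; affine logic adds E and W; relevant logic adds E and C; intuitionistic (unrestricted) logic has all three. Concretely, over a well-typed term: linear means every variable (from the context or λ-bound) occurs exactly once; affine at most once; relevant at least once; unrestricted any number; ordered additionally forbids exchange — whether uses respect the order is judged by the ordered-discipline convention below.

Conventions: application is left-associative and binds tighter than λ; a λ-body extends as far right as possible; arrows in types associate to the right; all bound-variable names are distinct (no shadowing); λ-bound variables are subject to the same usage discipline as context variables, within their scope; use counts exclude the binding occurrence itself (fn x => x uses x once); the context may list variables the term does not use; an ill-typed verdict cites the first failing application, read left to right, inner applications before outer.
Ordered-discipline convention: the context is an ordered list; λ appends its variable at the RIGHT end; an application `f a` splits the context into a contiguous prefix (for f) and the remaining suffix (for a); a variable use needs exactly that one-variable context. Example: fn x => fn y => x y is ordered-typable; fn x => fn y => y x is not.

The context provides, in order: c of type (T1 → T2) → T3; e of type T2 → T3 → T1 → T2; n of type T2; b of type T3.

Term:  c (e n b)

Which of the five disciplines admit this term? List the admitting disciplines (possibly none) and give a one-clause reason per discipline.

admitting disciplines: ordered, linear, affine, relevant, unrestricted
usage: c: 1×, e: 1×, n: 1×, b: 1×
uses in reading order: c, e, n, b
typing: the term checks, with type T3
ordered: ✓, single-use (c, e, n, b), ordered derivation ok
linear: ✓, single use per variable (c, e, n, b)
affine: ✓, none of c, e, n, b used more than once
relevant: ✓, at least one use each (c, e, n, b)
unrestricted: ✓, typability at T3 is all that's needed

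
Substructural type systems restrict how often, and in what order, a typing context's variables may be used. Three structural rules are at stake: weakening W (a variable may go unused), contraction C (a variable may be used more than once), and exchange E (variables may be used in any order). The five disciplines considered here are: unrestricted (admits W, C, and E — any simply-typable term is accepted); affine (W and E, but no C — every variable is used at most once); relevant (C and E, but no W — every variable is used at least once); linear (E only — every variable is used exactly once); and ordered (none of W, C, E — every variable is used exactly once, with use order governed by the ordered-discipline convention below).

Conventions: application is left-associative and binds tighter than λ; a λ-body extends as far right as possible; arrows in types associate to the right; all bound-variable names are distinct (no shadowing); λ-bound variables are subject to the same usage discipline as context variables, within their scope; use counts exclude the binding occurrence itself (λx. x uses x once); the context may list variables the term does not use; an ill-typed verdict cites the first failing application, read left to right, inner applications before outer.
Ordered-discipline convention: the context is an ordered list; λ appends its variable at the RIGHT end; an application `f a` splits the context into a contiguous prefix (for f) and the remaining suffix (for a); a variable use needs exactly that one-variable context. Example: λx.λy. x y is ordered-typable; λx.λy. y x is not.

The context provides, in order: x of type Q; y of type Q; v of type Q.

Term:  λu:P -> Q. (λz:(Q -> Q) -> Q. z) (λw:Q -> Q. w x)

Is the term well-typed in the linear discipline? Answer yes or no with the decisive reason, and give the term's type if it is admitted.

no — needs weakening: y, v, u unused
variable uses: x ×1; y ×0; v ×0; u (bound) ×0; z (bound) ×1; w (bound) ×1
use order (left to right): z, w, x
typing: ✓ — (P -> Q) -> (Q -> Q) -> Q
per-discipline verdicts: ordered ✗ · linear ✗ · affine ✓ · relevant ✗ · unrestricted ✓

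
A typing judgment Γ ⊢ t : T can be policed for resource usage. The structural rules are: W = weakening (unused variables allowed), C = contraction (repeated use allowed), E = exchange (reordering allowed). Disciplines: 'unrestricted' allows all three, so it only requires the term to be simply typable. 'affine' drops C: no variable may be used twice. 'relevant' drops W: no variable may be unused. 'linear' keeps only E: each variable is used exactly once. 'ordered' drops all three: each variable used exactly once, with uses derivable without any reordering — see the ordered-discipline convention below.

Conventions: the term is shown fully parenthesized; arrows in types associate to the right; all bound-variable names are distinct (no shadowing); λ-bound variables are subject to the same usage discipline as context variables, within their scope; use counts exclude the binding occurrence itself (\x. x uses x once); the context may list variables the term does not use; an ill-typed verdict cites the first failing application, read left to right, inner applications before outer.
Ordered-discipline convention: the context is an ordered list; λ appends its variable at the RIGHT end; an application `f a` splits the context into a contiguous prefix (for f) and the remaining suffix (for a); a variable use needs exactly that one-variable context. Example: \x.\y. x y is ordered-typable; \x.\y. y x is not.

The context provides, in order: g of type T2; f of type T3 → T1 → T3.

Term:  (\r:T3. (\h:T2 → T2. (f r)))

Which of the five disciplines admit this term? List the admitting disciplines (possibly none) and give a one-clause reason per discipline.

admitting disciplines: affine, unrestricted
variable uses: g ×0; f ×1; r (bound) ×1; h (bound) ×0
use order (left to right): f, r
typing: ✓ — T3 → (T2 → T2) → T1 → T3
ordered ✗ (needs weakening: g, h unused)
linear ✗ (needs weakening: g, h unused)
affine ✓ (g, f, r, h: no repeats, contraction unneeded)
relevant ✗ (needs weakening: g, h unused)
unrestricted ✓ (type-checks (T3 → (T2 → T2) → T1 → T3) and nothing is barred)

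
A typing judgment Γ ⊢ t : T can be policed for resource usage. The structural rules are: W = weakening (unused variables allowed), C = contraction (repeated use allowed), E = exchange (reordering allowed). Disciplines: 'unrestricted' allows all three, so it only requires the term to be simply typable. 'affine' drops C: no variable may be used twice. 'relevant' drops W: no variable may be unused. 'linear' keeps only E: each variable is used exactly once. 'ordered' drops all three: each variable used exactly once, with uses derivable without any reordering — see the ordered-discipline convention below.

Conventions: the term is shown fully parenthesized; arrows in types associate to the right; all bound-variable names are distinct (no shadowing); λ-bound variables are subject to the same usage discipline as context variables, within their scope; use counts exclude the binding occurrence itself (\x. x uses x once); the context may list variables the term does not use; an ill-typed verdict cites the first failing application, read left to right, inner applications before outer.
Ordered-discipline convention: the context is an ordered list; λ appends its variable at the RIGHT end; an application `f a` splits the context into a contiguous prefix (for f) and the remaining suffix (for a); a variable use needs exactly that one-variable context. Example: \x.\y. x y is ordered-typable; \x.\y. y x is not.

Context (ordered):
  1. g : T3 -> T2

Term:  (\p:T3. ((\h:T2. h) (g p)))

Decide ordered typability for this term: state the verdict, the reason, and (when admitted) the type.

yes — g, p, h: once each, no exchange needed; term : T3 -> T2
usage: g ×1; p (λ-bound) ×1; h (λ-bound) ×1
uses in reading order: h, g, p
typing: ✓ — T3 -> T2
across the five disciplines: ordered ✓ · linear ✓ · affine ✓ · relevant ✓ · unrestricted ✓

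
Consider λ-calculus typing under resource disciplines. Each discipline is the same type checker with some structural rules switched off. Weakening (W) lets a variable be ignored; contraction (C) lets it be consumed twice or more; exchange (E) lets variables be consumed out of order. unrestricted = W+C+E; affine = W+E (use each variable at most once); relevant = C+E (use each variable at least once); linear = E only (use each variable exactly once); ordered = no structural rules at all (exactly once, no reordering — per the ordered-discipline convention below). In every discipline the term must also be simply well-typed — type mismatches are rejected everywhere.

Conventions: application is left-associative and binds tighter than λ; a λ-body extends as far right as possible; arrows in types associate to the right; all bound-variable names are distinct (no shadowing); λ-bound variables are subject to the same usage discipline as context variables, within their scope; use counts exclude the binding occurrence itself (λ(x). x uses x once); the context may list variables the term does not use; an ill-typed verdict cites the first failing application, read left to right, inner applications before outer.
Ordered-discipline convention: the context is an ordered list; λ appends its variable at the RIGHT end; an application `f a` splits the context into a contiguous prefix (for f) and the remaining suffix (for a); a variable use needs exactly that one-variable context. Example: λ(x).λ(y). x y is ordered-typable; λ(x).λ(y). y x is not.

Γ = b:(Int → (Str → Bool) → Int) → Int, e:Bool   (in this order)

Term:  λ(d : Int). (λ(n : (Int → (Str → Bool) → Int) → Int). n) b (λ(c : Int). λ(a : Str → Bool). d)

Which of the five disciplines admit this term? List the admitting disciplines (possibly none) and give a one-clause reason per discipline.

admitted in: affine, unrestricted
counts: b: 1; e: 0; d (bound): 1; n (bound): 1; c (bound): 0; a (bound): 0
use order (left to right): n, b, d
typing: ✓ — Int → Int
ordered ✗ (e, c, a never used (weakening))
linear ✗ (e, c, a never used (weakening))
affine ✓ (at most one use each (b, e, d, n, c, a))
relevant ✗ (e, c, a never used (weakening))
unrestricted ✓ (well-typed at Int → Int; no restrictions here)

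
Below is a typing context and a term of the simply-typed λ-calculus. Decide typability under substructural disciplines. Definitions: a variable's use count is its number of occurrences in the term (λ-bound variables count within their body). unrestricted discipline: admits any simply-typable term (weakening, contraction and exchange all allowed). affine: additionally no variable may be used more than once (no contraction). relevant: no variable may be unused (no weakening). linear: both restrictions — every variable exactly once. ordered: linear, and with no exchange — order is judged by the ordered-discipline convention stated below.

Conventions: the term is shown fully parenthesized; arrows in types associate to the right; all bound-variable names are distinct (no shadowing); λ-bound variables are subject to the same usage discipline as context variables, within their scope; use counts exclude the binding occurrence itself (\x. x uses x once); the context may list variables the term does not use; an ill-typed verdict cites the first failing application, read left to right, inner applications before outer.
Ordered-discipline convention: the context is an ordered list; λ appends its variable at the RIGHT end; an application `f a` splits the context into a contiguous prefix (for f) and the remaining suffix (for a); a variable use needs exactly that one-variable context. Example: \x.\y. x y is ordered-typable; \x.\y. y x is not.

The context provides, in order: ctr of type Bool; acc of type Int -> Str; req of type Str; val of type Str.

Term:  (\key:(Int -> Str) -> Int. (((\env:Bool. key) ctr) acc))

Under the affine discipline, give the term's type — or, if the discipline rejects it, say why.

term : ((Int -> Str) -> Int) -> Int
counts: ctr: 1×; acc: 1×; req: 0×; val: 0×; key (λ-bound): 1×; env (λ-bound): 0×
uses in reading order: key, ctr, acc
typing: ✓ — ((Int -> Str) -> Int) -> Int
across the five disciplines: ordered ✗; linear ✗; affine ✓; relevant ✗; unrestricted ✓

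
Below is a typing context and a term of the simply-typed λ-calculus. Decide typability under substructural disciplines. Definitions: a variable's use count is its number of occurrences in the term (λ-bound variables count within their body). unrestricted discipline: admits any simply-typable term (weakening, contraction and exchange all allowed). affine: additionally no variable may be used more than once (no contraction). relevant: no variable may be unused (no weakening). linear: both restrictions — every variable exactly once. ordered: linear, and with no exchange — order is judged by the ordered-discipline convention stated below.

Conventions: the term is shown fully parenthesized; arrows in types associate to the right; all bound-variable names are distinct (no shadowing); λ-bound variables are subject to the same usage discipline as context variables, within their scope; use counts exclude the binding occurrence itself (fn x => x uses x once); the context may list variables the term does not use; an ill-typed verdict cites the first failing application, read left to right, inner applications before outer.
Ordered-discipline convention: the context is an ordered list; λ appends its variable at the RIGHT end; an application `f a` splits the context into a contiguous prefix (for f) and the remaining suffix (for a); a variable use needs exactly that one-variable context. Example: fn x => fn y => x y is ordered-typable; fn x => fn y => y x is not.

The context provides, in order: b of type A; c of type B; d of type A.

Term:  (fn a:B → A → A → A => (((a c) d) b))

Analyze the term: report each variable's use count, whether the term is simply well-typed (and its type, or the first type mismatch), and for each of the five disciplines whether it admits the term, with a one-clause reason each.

counts: b ×1, c ×1, d ×1, a [bound] ×1
left-to-right use order: a, c, d, b
typing: the term checks, with type (B → A → A → A) → A
ordered: ✗, needs exchange: uses follow a, c, d, b
linear: ✓, exactly-once usage across b, c, d, a
affine: ✓, b, c, d, a: no repeats, contraction unneeded
relevant: ✓, none of b, c, d, a goes unused
unrestricted: ✓, typability at (B → A → A → A) → A is all that's needed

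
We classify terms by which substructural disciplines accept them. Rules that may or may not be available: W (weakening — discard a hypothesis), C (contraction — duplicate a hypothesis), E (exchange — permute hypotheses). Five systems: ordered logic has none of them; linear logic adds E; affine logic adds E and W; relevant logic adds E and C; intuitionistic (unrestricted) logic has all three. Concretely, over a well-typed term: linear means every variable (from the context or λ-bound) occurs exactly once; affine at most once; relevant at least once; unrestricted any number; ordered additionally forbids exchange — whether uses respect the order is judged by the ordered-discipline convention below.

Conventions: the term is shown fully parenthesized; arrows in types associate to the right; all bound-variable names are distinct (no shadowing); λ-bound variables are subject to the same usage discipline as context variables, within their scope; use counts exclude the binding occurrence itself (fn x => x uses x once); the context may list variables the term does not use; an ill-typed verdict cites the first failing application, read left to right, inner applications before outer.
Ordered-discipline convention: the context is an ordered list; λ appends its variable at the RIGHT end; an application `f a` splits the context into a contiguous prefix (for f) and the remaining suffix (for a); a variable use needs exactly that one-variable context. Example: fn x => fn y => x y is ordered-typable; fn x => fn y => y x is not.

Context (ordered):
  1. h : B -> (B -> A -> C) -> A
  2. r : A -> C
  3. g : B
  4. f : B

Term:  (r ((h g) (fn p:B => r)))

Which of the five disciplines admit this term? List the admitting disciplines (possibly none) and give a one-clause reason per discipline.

admitted by: unrestricted
variable uses: h ×1; r ×2; g ×1; f ×0; p (λ-bound) ×0
use order (left to right): r, h, g, r
typing: well-typed at C
ordered ✗ (repeated use of r ×2; f, p never used (weakening))
linear ✗ (repeated use of r ×2; f, p never used (weakening))
affine ✗ (repeated use of r ×2)
relevant ✗ (f, p never used (weakening))
unrestricted ✓ (well-typed at C; no restrictions here)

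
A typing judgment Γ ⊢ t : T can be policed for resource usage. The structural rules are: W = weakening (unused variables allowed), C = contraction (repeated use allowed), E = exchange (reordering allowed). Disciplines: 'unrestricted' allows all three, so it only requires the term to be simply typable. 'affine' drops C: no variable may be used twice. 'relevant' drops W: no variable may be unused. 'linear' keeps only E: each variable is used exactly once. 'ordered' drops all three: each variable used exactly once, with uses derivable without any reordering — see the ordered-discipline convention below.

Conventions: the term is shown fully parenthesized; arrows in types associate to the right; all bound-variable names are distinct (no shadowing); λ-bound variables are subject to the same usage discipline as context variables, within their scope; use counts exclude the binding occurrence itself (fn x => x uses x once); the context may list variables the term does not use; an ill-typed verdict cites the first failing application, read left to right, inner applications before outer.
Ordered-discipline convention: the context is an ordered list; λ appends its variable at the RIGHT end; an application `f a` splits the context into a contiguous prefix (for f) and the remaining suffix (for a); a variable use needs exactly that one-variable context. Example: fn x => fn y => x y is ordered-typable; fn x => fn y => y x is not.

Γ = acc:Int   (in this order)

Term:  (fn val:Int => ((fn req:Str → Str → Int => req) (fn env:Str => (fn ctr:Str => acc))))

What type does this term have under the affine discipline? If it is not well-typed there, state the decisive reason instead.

term : Int → Str → Str → Int
usage: acc ×1, val [bound] ×0, req [bound] ×1, env [bound] ×0, ctr [bound] ×0
use order (left to right): req, acc
typing: ✓ — Int → Str → Str → Int
per-discipline verdicts: ordered ✗ | linear ✗ | affine ✓ | relevant ✗ | unrestricted ✓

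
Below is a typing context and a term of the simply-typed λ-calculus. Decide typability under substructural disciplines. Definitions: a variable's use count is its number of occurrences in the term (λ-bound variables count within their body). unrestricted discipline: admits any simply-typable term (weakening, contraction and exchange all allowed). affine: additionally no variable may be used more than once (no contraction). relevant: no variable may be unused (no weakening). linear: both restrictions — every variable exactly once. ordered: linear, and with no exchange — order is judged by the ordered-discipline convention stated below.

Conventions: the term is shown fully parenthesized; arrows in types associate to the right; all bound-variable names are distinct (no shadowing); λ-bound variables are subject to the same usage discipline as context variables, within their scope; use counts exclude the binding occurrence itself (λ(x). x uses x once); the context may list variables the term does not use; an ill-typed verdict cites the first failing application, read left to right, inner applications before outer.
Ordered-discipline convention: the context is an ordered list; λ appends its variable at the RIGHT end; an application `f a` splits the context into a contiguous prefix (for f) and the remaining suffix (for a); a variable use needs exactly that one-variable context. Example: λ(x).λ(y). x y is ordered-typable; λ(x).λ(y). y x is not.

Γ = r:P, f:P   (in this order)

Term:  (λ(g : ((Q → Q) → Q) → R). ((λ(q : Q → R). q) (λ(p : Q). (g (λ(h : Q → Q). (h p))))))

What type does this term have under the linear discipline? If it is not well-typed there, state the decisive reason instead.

not well-typed under linear — r, f never used (weakening)
counts: r ×0, f ×0, g (bound) ×1, q (bound) ×1, p (bound) ×1, h (bound) ×1
uses in reading order: q, g, h, p
typing: well-typed — term : (((Q → Q) → Q) → R) → Q → R
all disciplines: ordered ✗; linear ✗; affine ✓; relevant ✗; unrestricted ✓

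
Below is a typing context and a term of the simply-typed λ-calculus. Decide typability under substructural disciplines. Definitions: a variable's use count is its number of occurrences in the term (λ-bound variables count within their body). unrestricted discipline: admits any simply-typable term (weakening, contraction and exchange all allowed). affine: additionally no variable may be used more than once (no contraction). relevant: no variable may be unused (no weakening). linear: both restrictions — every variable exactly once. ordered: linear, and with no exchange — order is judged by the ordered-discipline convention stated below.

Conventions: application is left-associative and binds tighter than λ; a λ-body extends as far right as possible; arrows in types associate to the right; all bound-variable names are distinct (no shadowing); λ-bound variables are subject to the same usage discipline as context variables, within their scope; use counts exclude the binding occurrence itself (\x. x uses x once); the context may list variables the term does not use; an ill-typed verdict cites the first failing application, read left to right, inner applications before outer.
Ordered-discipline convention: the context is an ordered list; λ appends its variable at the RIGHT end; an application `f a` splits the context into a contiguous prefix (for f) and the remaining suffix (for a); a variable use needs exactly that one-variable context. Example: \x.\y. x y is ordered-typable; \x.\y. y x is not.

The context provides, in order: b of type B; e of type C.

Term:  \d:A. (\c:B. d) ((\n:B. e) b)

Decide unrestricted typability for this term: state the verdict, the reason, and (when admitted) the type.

no — the type mismatch rejects it
usage: b ×1, e ×1, d (bound) ×1, c (bound) ×0, n (bound) ×0
order of uses: d, e, b
typing: ill-typed: an argument C mismatches the expected B
summary: ordered ✗ | linear ✗ | affine ✗ | relevant ✗ | unrestricted ✗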